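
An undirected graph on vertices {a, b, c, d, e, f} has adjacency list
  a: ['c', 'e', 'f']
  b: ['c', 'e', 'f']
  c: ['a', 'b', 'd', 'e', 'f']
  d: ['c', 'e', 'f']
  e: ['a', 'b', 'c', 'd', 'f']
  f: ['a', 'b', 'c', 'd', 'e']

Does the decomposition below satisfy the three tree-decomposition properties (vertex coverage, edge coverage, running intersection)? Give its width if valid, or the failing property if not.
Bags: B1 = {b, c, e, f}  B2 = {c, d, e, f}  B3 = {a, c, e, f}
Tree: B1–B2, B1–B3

Yes; width 3.

Checking the three conditions: (i) the bags cover all of {a, b, c, d, e, f}; (ii) for each edge, some bag contains both endpoints; (iii) the bags containing any fixed vertex form a subtree. All hold, so the decomposition is valid with width 4 − 1 = 3.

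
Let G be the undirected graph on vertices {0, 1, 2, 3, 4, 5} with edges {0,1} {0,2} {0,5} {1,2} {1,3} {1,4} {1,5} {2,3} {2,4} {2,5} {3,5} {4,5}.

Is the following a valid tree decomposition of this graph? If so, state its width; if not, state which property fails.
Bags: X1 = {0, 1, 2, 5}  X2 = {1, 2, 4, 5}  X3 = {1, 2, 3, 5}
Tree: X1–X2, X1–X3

Every vertex of G appears in some bag (union = {0, 1, 2, 3, 4, 5}); every edge is covered by a bag; and for each vertex v the set of bags containing v is connected in the bag tree. The decomposition is therefore valid. The largest bag has 4 vertices, so the width is 3.

Yes; width 3.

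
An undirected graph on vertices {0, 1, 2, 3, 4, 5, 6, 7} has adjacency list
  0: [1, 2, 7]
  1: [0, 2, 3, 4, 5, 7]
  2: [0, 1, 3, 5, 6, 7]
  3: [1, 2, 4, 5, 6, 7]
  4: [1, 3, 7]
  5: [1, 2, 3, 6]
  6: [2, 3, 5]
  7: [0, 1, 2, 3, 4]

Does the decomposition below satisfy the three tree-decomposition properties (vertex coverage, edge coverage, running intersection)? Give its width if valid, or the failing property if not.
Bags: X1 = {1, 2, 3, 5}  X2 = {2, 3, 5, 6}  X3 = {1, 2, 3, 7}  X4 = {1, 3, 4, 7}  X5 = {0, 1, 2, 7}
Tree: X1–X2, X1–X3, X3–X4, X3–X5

Vertex coverage: the bags together contain {0, 1, 2, 3, 4, 5, 6, 7}, the full vertex set. Edge coverage: each edge of G has both endpoints in at least one bag. Running intersection: for every vertex, the bags containing it form a connected subtree. All three properties hold, so this is a valid tree decomposition of width max|bag| − 1 = 3, and hence tw(G) ≤ 3.

Yes; width 3.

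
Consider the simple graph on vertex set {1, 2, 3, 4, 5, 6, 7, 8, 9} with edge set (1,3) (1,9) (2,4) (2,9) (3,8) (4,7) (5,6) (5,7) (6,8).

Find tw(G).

A width-2 tree decomposition is:
Bags: B1 = {4, 5, 7}  B2 = {2, 4, 5}  B3 = {2, 5, 9}  B4 = {1, 5, 9}  B5 = {1, 3, 5}  B6 = {3, 5, 8}  B7 = {5, 6, 8}
Tree: B1–B2, B2–B3, B3–B4, B4–B5, B5–B6, B6–B7
Every bag has size at most 3, so the width is 3 − 1 = 2 and tw(G) ≤ 2. The edges 5–7–4–2–9–1–3–8–6–5 form a cycle, so G is not a tree and its treewidth is at least 2. Combining the bounds, tw(G) = 2.

2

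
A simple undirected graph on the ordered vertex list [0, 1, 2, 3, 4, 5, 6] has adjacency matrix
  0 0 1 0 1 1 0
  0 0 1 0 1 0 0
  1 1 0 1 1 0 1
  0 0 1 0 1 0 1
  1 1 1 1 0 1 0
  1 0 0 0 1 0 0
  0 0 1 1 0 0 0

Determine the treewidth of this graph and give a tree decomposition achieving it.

Treewidth 2.
One such decomposition:
Bags: B1 = {0, 2, 4}  B2 = {1, 2, 4}  B3 = {2, 3, 4}  B4 = {0, 4, 5}  B5 = {2, 3, 6}
Tree: B1–B2, B1–B3, B1–B4, B3–B5

The largest bag has 3 vertices, giving width 2; this decomposition certifies tw(G) ≤ 2. On the other hand G contains the 3-clique {0, 2, 4}. A clique must lie in a single bag of any decomposition, so no decomposition can have width below 2. Hence tw(G) = 2 exactly.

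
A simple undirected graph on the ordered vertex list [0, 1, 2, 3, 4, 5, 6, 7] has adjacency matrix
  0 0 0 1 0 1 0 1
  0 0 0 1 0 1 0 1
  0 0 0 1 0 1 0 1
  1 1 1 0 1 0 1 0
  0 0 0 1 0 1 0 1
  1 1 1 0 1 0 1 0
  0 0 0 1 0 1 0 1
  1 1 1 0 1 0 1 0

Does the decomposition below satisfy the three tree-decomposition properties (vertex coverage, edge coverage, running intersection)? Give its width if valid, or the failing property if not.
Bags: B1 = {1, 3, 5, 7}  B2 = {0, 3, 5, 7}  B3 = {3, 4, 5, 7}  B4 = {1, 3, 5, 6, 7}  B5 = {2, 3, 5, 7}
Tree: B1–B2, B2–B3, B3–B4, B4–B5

A tree decomposition must satisfy three properties: every vertex lies in some bag; for every edge, both endpoints lie together in some bag; and for every vertex, the bags containing it form a connected subtree. Here bags containing vertex 1 are not connected in the tree, so the decomposition is invalid.

No — bags containing vertex 1 are not connected in the tree.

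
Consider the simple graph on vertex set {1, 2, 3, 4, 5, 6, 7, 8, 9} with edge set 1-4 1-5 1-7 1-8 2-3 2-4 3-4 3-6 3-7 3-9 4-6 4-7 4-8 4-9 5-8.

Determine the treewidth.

2

A width-2 tree decomposition is:
Bags: B1 = {1, 4, 7}  B2 = {3, 4, 7}  B3 = {2, 3, 4}  B4 = {3, 4, 9}  B5 = {1, 4, 8}  B6 = {3, 4, 6}  B7 = {1, 5, 8}
Tree: B1–B2, B2–B3, B3–B4, B1–B5, B3–B6, B5–B7
Every bag has size at most 3, so the width is 3 − 1 = 2 and tw(G) ≤ 2. For the lower bound, the 3 vertices {1, 4, 8} are pairwise adjacent, and any tree decomposition puts a clique entirely inside one bag — forcing width ≥ 2. Combining the bounds, tw(G) = 2.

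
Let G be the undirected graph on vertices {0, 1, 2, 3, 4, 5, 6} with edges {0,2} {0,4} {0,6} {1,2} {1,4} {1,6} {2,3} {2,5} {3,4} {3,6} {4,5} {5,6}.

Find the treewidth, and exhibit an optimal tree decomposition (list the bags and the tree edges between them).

Each bag holds 4 vertices, so the decomposition has width 3, which upper-bounds the treewidth. For the lower bound: the 4 vertex sets {3,4}, {2,5}, {6}, {1} are disjoint, each induces a connected subgraph, and every pair is joined by at least one edge of G. Contracting each set to a single vertex therefore yields K_{4} as a minor, and since treewidth is minor-monotone, tw(G) ≥ tw(K_{4}) = 3. Hence tw(G) = 3 exactly.

Treewidth 3.
Bags: B1 = {2, 3, 4, 6}  B2 = {2, 4, 5, 6}  B3 = {1, 2, 4, 6}  B4 = {0, 2, 4, 6}
Tree: B1–B2, B2–B3, B3–B4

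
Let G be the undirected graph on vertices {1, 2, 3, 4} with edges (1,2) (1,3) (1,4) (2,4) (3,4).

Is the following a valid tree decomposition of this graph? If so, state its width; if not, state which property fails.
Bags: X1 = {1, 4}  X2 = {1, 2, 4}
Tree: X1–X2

A tree decomposition must satisfy three properties: every vertex lies in some bag; for every edge, both endpoints lie together in some bag; and for every vertex, the bags containing it form a connected subtree. Here vertex 3 appears in no bag, so the decomposition is invalid.

No — vertex 3 appears in no bag.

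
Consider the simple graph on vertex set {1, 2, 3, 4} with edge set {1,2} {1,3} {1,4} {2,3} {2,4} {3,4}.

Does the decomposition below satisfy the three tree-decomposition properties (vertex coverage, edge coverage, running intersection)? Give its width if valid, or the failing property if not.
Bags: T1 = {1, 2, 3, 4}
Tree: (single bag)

Checking the three conditions: (i) the bags cover all of {1, 2, 3, 4}; (ii) for each edge, some bag contains both endpoints; (iii) the bags containing any fixed vertex form a subtree. All hold, so the decomposition is valid with width 4 − 1 = 3.

Yes; width 3.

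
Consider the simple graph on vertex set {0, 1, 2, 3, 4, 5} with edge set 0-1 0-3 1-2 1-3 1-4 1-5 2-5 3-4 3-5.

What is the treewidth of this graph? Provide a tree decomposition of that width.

Each bag holds 3 vertices, so the decomposition has width 2, which upper-bounds the treewidth. For the lower bound, the 3 vertices {1, 2, 5} are pairwise adjacent, and any tree decomposition puts a clique entirely inside one bag — forcing width ≥ 2. Combining the bounds, tw(G) = 2.

Treewidth 2.
Bags: B1 = {1, 3, 5}  B2 = {0, 1, 3}  B3 = {1, 3, 4}  B4 = {1, 2, 5}
Tree: B1–B2, B2–B3, B1–B4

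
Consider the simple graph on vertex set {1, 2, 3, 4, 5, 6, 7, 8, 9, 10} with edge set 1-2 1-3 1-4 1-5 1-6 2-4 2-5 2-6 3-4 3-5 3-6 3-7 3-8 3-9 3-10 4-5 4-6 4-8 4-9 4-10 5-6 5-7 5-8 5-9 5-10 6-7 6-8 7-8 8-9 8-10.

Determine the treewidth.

A width-4 tree decomposition is:
Bags: B1 = {3, 4, 5, 8, 9}  B2 = {3, 4, 5, 6, 8}  B3 = {3, 4, 5, 8, 10}  B4 = {1, 3, 4, 5, 6}  B5 = {3, 5, 6, 7, 8}  B6 = {1, 2, 4, 5, 6}
Tree: B1–B2, B1–B3, B2–B4, B2–B5, B4–B6
The largest bag has 5 vertices, giving width 4; this decomposition certifies tw(G) ≤ 4. On the other hand G contains the 5-clique {1, 2, 4, 5, 6}. A clique must lie in a single bag of any decomposition, so no decomposition can have width below 4. Therefore the treewidth is 4.

4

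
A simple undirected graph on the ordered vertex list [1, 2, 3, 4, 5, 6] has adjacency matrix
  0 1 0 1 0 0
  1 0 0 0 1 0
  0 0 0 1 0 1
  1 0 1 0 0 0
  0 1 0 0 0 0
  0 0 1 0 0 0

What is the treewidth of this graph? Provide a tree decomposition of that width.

Every bag has size at most 2, so the width is 2 − 1 = 1 and tw(G) ≤ 1. Any graph with an edge has treewidth ≥ 1, and G has the edge 6–3. Combining the bounds, tw(G) = 1.

Treewidth 1.
One optimal decomposition is:
Bags: B1 = {3, 6}  B2 = {3, 4}  B3 = {1, 4}  B4 = {1, 2}  B5 = {2, 5}
Tree: B1–B2, B2–B3, B3–B4, B4–B5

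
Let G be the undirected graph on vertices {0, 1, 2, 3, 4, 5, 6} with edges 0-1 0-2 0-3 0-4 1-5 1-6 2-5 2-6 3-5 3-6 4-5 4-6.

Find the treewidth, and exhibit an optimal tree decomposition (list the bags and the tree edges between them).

Treewidth 3.
One optimal decomposition is:
Bags: B1 = {0, 2, 5, 6}  B2 = {0, 4, 5, 6}  B3 = {0, 3, 5, 6}  B4 = {0, 1, 5, 6}
Tree: B1–B2, B2–B3, B3–B4

Every bag has size at most 4, so the width is 4 − 1 = 3 and tw(G) ≤ 3. For the lower bound: the 4 vertex sets {2,6}, {0,4}, {5}, {3} are disjoint, each induces a connected subgraph, and every pair is joined by at least one edge of G. Contracting each set to a single vertex therefore yields K_{4} as a minor, and since treewidth is minor-monotone, tw(G) ≥ tw(K_{4}) = 3. Hence tw(G) = 3 exactly.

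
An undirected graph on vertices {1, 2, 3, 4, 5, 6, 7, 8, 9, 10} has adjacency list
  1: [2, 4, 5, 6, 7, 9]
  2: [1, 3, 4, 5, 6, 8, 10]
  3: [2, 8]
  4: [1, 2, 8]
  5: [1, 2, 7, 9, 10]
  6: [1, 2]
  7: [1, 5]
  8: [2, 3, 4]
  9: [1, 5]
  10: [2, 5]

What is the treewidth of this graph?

A width-2 tree decomposition is:
Bags: B1 = {1, 2, 5}  B2 = {1, 2, 4}  B3 = {2, 4, 8}  B4 = {1, 5, 9}  B5 = {1, 2, 6}  B6 = {2, 5, 10}  B7 = {1, 5, 7}  B8 = {2, 3, 8}
Tree: B1–B2, B2–B3, B1–B4, B1–B5, B1–B6, B4–B7, B3–B8
Every bag has size at most 3, so the width is 3 − 1 = 2 and tw(G) ≤ 2. On the other hand G contains the 3-clique {1, 5, 9}. A clique must lie in a single bag of any decomposition, so no decomposition can have width below 2. Combining the bounds, tw(G) = 2.

2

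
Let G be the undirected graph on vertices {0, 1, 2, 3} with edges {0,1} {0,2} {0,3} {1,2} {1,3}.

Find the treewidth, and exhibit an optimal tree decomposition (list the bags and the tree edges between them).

Each bag holds 3 vertices, so the decomposition has width 2, which upper-bounds the treewidth. For the lower bound, the 3 vertices {0, 1, 2} are pairwise adjacent, and any tree decomposition puts a clique entirely inside one bag — forcing width ≥ 2. Hence tw(G) = 2 exactly.

Treewidth 2.
One such decomposition:
Bags: B1 = {0, 1, 2}  B2 = {0, 1, 3}
Tree: B1–B2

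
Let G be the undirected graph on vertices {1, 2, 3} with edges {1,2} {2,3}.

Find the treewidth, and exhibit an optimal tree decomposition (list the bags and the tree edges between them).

Treewidth 1.
One such decomposition:
Bags: B1 = {2, 3}  B2 = {1, 2}
Tree: B1–B2

The largest bag has 2 vertices, giving width 1; this decomposition certifies tw(G) ≤ 1. Any graph with an edge has treewidth ≥ 1, and G has the edge 2–3. The upper and lower bounds meet at 1, so that is the treewidth.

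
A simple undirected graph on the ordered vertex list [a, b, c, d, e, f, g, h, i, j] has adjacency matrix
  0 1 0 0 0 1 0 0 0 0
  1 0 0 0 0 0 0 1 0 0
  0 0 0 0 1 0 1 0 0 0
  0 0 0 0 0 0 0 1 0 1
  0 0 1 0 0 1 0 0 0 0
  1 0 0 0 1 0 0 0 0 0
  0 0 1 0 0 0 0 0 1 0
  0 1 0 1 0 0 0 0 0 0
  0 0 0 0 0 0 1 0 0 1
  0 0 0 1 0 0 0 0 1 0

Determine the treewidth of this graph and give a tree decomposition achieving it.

Treewidth 2.
Bags: B1 = {d, i, j}  B2 = {d, g, i}  B3 = {c, d, g}  B4 = {c, d, e}  B5 = {d, e, f}  B6 = {a, d, f}  B7 = {a, b, d}  B8 = {b, d, h}
Tree: B1–B2, B2–B3, B3–B4, B4–B5, B5–B6, B6–B7, B7–B8

The largest bag has 3 vertices, giving width 2; this decomposition certifies tw(G) ≤ 2. For the lower bound, G contains the cycle d–j–i–g–c–e–f–a–b–h–d, so G is not a forest; only forests have treewidth ≤ 1, hence tw(G) ≥ 2. Combining the bounds, tw(G) = 2.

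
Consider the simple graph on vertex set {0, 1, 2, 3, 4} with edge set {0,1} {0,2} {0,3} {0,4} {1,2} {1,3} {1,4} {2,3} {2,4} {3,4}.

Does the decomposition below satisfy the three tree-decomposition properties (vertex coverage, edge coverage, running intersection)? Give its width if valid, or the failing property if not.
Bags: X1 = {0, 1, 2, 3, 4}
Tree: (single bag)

Yes; width 4.

Vertex coverage: the bags together contain {0, 1, 2, 3, 4}, the full vertex set. Edge coverage: each edge of G has both endpoints in at least one bag. Running intersection: for every vertex, the bags containing it form a connected subtree. All three properties hold, so this is a valid tree decomposition of width max|bag| − 1 = 4, and hence tw(G) ≤ 4.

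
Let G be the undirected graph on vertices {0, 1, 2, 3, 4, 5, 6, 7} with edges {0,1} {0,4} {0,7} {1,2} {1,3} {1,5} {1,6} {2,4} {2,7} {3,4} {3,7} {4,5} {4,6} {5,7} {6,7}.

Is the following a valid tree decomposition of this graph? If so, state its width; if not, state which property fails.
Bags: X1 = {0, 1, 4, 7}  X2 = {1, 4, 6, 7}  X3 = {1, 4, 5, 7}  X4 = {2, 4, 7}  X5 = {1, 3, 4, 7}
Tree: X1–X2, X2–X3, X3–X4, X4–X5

A tree decomposition must satisfy three properties: every vertex lies in some bag; for every edge, both endpoints lie together in some bag; and for every vertex, the bags containing it form a connected subtree. Here edge (1,2) lies in no bag, so the decomposition is invalid.

No — edge (1,2) lies in no bag.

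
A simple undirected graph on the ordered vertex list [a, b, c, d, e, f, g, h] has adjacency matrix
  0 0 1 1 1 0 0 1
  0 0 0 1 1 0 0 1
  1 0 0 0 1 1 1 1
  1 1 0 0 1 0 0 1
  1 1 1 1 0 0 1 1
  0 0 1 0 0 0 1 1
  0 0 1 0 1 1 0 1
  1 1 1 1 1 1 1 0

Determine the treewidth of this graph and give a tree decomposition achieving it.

Every bag has size at most 4, so the width is 4 − 1 = 3 and tw(G) ≤ 3. Conversely, {a, d, e, h} is a clique of size 4, and the vertices of any clique must share a bag in every tree decomposition; so some bag has ≥ 4 vertices and tw(G) ≥ 3. Therefore the treewidth is 3.

Treewidth 3.
One optimal decomposition is:
Bags: B1 = {a, d, e, h}  B2 = {a, c, e, h}  B3 = {c, e, g, h}  B4 = {c, f, g, h}  B5 = {b, d, e, h}
Tree: B1–B2, B2–B3, B3–B4, B1–B5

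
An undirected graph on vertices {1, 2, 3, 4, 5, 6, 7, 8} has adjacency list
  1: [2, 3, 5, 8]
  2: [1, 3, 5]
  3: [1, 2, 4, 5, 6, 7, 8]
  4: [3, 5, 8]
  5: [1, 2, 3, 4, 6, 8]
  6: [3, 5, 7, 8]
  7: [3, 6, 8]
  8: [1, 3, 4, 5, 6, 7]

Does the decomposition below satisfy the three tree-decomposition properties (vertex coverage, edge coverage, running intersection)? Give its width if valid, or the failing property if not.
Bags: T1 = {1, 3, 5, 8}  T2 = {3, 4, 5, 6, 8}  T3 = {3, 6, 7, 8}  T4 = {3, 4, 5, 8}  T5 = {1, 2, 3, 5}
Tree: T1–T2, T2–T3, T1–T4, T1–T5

A tree decomposition must satisfy three properties: every vertex lies in some bag; for every edge, both endpoints lie together in some bag; and for every vertex, the bags containing it form a connected subtree. Here bags containing vertex 4 are not connected in the tree, so the decomposition is invalid.

No — bags containing vertex 4 are not connected in the tree.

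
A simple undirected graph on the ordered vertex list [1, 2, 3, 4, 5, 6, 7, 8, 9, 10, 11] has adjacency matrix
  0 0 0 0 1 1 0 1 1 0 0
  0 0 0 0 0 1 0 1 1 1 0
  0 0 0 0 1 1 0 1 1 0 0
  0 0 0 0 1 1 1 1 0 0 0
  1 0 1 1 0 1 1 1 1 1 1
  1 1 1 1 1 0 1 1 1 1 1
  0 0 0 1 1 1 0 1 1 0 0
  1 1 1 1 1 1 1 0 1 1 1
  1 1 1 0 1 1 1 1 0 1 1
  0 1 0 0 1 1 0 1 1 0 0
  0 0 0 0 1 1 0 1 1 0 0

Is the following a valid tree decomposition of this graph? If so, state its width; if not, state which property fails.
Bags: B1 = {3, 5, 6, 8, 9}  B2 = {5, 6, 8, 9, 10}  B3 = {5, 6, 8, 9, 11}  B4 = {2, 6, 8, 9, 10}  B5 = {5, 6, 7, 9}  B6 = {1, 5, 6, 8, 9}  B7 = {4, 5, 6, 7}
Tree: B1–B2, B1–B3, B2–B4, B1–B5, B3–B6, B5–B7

A tree decomposition must satisfy three properties: every vertex lies in some bag; for every edge, both endpoints lie together in some bag; and for every vertex, the bags containing it form a connected subtree. Here edge (8,7) lies in no bag, so the decomposition is invalid.

No — edge (8,7) lies in no bag.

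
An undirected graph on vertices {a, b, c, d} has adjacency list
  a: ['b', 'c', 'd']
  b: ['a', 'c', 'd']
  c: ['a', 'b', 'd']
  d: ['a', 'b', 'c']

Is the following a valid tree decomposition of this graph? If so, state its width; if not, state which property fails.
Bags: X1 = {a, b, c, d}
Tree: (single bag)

Vertex coverage: the bags together contain {a, b, c, d}, the full vertex set. Edge coverage: each edge of G has both endpoints in at least one bag. Running intersection: for every vertex, the bags containing it form a connected subtree. All three properties hold, so this is a valid tree decomposition of width max|bag| − 1 = 3, and hence tw(G) ≤ 3.

Yes; width 3.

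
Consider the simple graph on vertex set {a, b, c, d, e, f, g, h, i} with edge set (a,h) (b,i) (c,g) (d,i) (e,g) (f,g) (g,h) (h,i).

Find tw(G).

A width-1 tree decomposition is:
Bags: B1 = {h, i}  B2 = {g, h}  B3 = {b, i}  B4 = {f, g}  B5 = {c, g}  B6 = {e, g}  B7 = {d, i}  B8 = {a, h}
Tree: B1–B2, B1–B3, B2–B4, B4–B5, B4–B6, B1–B7, B1–B8
Each bag holds 2 vertices, so the decomposition has width 1, which upper-bounds the treewidth. G has an edge, so its treewidth is at least 1. Therefore the treewidth is 1.

1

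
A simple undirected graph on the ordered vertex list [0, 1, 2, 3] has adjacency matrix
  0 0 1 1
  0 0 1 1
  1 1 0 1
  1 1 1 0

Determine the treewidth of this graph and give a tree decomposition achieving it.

Every bag has size at most 3, so the width is 3 − 1 = 2 and tw(G) ≤ 2. On the other hand G contains the 3-clique {0, 2, 3}. A clique must lie in a single bag of any decomposition, so no decomposition can have width below 2. Therefore the treewidth is 2.

Treewidth 2.
One such decomposition:
Bags: B1 = {1, 2, 3}  B2 = {0, 2, 3}
Tree: B1–B2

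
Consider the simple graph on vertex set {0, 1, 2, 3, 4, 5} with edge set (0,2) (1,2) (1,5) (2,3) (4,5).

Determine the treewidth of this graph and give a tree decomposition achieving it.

The largest bag has 2 vertices, giving width 1; this decomposition certifies tw(G) ≤ 1. G has an edge, so its treewidth is at least 1. Therefore the treewidth is 1.

Treewidth 1.
Bags: B1 = {0, 2}  B2 = {1, 2}  B3 = {1, 5}  B4 = {4, 5}  B5 = {2, 3}
Tree: B1–B2, B2–B3, B3–B4, B1–B5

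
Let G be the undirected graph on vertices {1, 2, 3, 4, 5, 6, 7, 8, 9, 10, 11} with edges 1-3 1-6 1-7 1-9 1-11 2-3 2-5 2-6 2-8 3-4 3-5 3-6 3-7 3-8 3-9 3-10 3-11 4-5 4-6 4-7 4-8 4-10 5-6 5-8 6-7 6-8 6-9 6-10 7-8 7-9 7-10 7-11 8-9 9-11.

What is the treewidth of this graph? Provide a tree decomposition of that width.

Treewidth 4.
One optimal decomposition is:
Bags: B1 = {3, 4, 6, 7, 8}  B2 = {3, 4, 5, 6, 8}  B3 = {3, 6, 7, 8, 9}  B4 = {2, 3, 5, 6, 8}  B5 = {3, 4, 6, 7, 10}  B6 = {1, 3, 6, 7, 9}  B7 = {1, 3, 7, 9, 11}
Tree: B1–B2, B1–B3, B2–B4, B1–B5, B3–B6, B6–B7

Every bag has size at most 5, so the width is 5 − 1 = 4 and tw(G) ≤ 4. Conversely, {1, 3, 7, 9, 11} is a clique of size 5, and the vertices of any clique must share a bag in every tree decomposition; so some bag has ≥ 5 vertices and tw(G) ≥ 4. Therefore the treewidth is 4.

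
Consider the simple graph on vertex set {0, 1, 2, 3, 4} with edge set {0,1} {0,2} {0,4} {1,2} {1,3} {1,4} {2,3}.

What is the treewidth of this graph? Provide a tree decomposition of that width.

Treewidth 2.
One optimal decomposition is:
Bags: B1 = {0, 1, 2}  B2 = {0, 1, 4}  B3 = {1, 2, 3}
Tree: B1–B2, B1–B3

Each bag holds 3 vertices, so the decomposition has width 2, which upper-bounds the treewidth. For the lower bound, the 3 vertices {0, 1, 2} are pairwise adjacent, and any tree decomposition puts a clique entirely inside one bag — forcing width ≥ 2. Therefore the treewidth is 2.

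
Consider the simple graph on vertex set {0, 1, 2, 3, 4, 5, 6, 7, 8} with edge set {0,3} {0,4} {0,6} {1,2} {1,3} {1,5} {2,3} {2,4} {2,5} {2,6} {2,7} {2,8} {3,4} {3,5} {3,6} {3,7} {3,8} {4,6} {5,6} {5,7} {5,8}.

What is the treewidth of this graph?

A width-3 tree decomposition is:
Bags: B1 = {2, 3, 4, 6}  B2 = {2, 3, 5, 6}  B3 = {2, 3, 5, 8}  B4 = {1, 2, 3, 5}  B5 = {2, 3, 5, 7}  B6 = {0, 3, 4, 6}
Tree: B1–B2, B2–B3, B3–B4, B2–B5, B1–B6
The largest bag has 4 vertices, giving width 3; this decomposition certifies tw(G) ≤ 3. Conversely, {0, 3, 4, 6} is a clique of size 4, and the vertices of any clique must share a bag in every tree decomposition; so some bag has ≥ 4 vertices and tw(G) ≥ 3. Therefore the treewidth is 3.

3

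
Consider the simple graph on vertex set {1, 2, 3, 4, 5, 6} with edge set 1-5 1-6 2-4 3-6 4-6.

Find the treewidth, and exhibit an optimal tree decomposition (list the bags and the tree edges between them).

Each bag holds 2 vertices, so the decomposition has width 1, which upper-bounds the treewidth. Since G has at least one edge (e.g. 6–3), it is not an edgeless graph, so tw(G) ≥ 1. Therefore the treewidth is 1.

Treewidth 1.
One optimal decomposition is:
Bags: B1 = {3, 6}  B2 = {4, 6}  B3 = {1, 6}  B4 = {2, 4}  B5 = {1, 5}
Tree: B1–B2, B2–B3, B2–B4, B3–B5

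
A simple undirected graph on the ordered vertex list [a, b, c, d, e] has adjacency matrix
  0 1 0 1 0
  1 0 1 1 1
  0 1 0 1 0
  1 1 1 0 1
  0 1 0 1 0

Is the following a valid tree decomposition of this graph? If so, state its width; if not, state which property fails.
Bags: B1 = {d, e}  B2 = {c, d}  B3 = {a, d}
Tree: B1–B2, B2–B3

A tree decomposition must satisfy three properties: every vertex lies in some bag; for every edge, both endpoints lie together in some bag; and for every vertex, the bags containing it form a connected subtree. Here vertex b appears in no bag, so the decomposition is invalid.

No — vertex b appears in no bag.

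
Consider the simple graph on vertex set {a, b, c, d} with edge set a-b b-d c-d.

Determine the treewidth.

A width-1 tree decomposition is:
Bags: B1 = {a, b}  B2 = {b, d}  B3 = {c, d}
Tree: B1–B2, B2–B3
Each bag holds 2 vertices, so the decomposition has width 1, which upper-bounds the treewidth. Any graph with an edge has treewidth ≥ 1, and G has the edge b–a. The upper and lower bounds meet at 1, so that is the treewidth.

1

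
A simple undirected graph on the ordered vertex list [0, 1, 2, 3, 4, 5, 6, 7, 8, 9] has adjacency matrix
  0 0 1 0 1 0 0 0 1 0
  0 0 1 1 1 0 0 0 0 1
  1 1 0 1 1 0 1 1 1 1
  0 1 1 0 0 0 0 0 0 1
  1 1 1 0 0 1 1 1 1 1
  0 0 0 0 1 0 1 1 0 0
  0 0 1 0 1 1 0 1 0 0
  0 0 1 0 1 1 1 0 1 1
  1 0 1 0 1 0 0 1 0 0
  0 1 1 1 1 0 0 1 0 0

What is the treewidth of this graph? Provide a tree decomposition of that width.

Treewidth 3.
One optimal decomposition is:
Bags: B1 = {2, 4, 6, 7}  B2 = {4, 5, 6, 7}  B3 = {2, 4, 7, 9}  B4 = {1, 2, 4, 9}  B5 = {1, 2, 3, 9}  B6 = {2, 4, 7, 8}  B7 = {0, 2, 4, 8}
Tree: B1–B2, B1–B3, B3–B4, B4–B5, B3–B6, B6–B7

Each bag holds 4 vertices, so the decomposition has width 3, which upper-bounds the treewidth. Conversely, {1, 2, 3, 9} is a clique of size 4, and the vertices of any clique must share a bag in every tree decomposition; so some bag has ≥ 4 vertices and tw(G) ≥ 3. Therefore the treewidth is 3.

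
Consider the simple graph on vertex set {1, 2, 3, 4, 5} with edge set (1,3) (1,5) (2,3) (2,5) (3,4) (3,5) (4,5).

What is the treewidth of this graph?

A width-2 tree decomposition is:
Bags: B1 = {3, 4, 5}  B2 = {2, 3, 5}  B3 = {1, 3, 5}
Tree: B1–B2, B1–B3
Every bag has size at most 3, so the width is 3 − 1 = 2 and tw(G) ≤ 2. Conversely, {1, 3, 5} is a clique of size 3, and the vertices of any clique must share a bag in every tree decomposition; so some bag has ≥ 3 vertices and tw(G) ≥ 2. Therefore the treewidth is 2.

2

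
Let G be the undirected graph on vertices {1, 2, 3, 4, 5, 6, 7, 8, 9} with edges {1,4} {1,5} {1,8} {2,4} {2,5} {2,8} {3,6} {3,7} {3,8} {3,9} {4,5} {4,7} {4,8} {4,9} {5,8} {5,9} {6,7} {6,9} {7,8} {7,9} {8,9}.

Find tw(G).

3

A width-3 tree decomposition is:
Bags: B1 = {3, 7, 8, 9}  B2 = {4, 7, 8, 9}  B3 = {3, 6, 7, 9}  B4 = {4, 5, 8, 9}  B5 = {1, 4, 5, 8}  B6 = {2, 4, 5, 8}
Tree: B1–B2, B1–B3, B2–B4, B4–B5, B5–B6
Every bag has size at most 4, so the width is 4 − 1 = 3 and tw(G) ≤ 3. For the lower bound, the 4 vertices {3, 7, 8, 9} are pairwise adjacent, and any tree decomposition puts a clique entirely inside one bag — forcing width ≥ 3. Therefore the treewidth is 3.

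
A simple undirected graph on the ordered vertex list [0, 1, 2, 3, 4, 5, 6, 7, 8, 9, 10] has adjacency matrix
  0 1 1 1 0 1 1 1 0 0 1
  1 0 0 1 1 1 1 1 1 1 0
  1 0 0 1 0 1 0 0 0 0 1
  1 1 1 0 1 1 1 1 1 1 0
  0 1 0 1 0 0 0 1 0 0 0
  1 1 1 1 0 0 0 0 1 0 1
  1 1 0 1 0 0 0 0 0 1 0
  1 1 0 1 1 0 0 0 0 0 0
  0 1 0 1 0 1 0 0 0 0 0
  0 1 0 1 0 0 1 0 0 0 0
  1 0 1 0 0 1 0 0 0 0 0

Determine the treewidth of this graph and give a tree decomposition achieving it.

Treewidth 3.
One optimal decomposition is:
Bags: B1 = {0, 1, 3, 5}  B2 = {0, 1, 3, 7}  B3 = {1, 3, 5, 8}  B4 = {0, 2, 3, 5}  B5 = {1, 3, 4, 7}  B6 = {0, 1, 3, 6}  B7 = {1, 3, 6, 9}  B8 = {0, 2, 5, 10}
Tree: B1–B2, B1–B3, B1–B4, B2–B5, B1–B6, B6–B7, B4–B8

The largest bag has 4 vertices, giving width 3; this decomposition certifies tw(G) ≤ 3. On the other hand G contains the 4-clique {0, 2, 5, 10}. A clique must lie in a single bag of any decomposition, so no decomposition can have width below 3. Therefore the treewidth is 3.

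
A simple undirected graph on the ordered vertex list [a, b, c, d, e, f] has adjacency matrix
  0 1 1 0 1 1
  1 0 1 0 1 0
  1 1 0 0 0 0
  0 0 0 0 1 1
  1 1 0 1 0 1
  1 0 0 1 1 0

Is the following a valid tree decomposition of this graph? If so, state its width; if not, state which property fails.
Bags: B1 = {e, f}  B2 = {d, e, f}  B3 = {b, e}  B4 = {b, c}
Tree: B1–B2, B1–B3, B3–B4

A tree decomposition must satisfy three properties: every vertex lies in some bag; for every edge, both endpoints lie together in some bag; and for every vertex, the bags containing it form a connected subtree. Here vertex a appears in no bag, so the decomposition is invalid.

No — vertex a appears in no bag.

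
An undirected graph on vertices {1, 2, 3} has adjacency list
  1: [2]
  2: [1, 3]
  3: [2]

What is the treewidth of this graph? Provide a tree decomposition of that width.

Treewidth 1.
One such decomposition:
Bags: B1 = {1, 2}  B2 = {2, 3}
Tree: B1–B2

Every bag has size at most 2, so the width is 2 − 1 = 1 and tw(G) ≤ 1. Any graph with an edge has treewidth ≥ 1, and G has the edge 2–1. Combining the bounds, tw(G) = 1.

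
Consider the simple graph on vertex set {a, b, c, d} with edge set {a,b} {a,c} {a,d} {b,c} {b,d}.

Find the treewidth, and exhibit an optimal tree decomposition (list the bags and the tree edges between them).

Treewidth 2.
Bags: B1 = {a, b, d}  B2 = {a, b, c}
Tree: B1–B2

The largest bag has 3 vertices, giving width 2; this decomposition certifies tw(G) ≤ 2. Conversely, {a, b, d} is a clique of size 3, and the vertices of any clique must share a bag in every tree decomposition; so some bag has ≥ 3 vertices and tw(G) ≥ 2. Therefore the treewidth is 2.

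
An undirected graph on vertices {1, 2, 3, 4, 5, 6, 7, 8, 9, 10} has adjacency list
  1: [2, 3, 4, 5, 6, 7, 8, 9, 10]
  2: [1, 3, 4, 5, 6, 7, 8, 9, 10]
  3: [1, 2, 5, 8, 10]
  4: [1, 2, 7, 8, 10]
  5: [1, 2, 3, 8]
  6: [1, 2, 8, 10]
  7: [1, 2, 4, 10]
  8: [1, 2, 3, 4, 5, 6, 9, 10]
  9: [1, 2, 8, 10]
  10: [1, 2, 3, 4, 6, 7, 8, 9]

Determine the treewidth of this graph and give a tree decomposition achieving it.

Treewidth 4.
One such decomposition:
Bags: B1 = {1, 2, 6, 8, 10}  B2 = {1, 2, 3, 8, 10}  B3 = {1, 2, 8, 9, 10}  B4 = {1, 2, 3, 5, 8}  B5 = {1, 2, 4, 8, 10}  B6 = {1, 2, 4, 7, 10}
Tree: B1–B2, B1–B3, B2–B4, B3–B5, B5–B6

Every bag has size at most 5, so the width is 5 − 1 = 4 and tw(G) ≤ 4. Conversely, {1, 2, 8, 9, 10} is a clique of size 5, and the vertices of any clique must share a bag in every tree decomposition; so some bag has ≥ 5 vertices and tw(G) ≥ 4. The upper and lower bounds meet at 4, so that is the treewidth.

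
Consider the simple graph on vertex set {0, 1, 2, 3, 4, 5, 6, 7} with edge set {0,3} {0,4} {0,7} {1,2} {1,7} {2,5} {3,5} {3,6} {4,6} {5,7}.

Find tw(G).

2

A width-2 tree decomposition is:
Bags: B1 = {3, 4, 6}  B2 = {0, 3, 4}  B3 = {0, 3, 5}  B4 = {0, 5, 7}  B5 = {2, 5, 7}  B6 = {1, 2, 7}
Tree: B1–B2, B2–B3, B3–B4, B4–B5, B5–B6
The largest bag has 3 vertices, giving width 2; this decomposition certifies tw(G) ≤ 2. Since 6–4–0–3–6 is a cycle in G, G is not acyclic. Forests are exactly the graphs of treewidth ≤ 1, so tw(G) ≥ 2. Combining the bounds, tw(G) = 2.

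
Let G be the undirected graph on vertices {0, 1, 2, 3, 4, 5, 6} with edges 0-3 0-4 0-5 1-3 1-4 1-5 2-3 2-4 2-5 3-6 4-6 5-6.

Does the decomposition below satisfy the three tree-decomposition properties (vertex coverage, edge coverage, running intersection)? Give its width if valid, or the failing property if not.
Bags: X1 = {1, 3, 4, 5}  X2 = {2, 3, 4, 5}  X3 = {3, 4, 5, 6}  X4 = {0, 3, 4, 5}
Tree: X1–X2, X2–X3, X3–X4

Every vertex of G appears in some bag (union = {0, 1, 2, 3, 4, 5, 6}); every edge is covered by a bag; and for each vertex v the set of bags containing v is connected in the bag tree. The decomposition is therefore valid. The largest bag has 4 vertices, so the width is 3.

Yes; width 3.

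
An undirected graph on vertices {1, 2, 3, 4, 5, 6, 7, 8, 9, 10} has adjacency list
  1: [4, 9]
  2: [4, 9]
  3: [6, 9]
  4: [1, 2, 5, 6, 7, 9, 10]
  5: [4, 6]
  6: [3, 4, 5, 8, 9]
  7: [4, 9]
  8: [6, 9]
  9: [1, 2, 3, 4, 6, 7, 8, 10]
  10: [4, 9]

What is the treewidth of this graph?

2

A width-2 tree decomposition is:
Bags: B1 = {3, 6, 9}  B2 = {4, 6, 9}  B3 = {4, 5, 6}  B4 = {4, 9, 10}  B5 = {6, 8, 9}  B6 = {2, 4, 9}  B7 = {1, 4, 9}  B8 = {4, 7, 9}
Tree: B1–B2, B2–B3, B2–B4, B1–B5, B4–B6, B4–B7, B2–B8
The largest bag has 3 vertices, giving width 2; this decomposition certifies tw(G) ≤ 2. On the other hand G contains the 3-clique {6, 8, 9}. A clique must lie in a single bag of any decomposition, so no decomposition can have width below 2. The upper and lower bounds meet at 2, so that is the treewidth.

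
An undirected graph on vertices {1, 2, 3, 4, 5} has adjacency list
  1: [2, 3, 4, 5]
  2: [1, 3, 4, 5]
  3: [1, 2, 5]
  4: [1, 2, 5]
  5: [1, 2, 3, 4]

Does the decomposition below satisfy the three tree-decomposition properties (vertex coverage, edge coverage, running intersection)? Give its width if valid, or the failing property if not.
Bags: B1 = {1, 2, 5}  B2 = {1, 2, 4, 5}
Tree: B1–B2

No — vertex 3 appears in no bag.

A tree decomposition must satisfy three properties: every vertex lies in some bag; for every edge, both endpoints lie together in some bag; and for every vertex, the bags containing it form a connected subtree. Here vertex 3 appears in no bag, so the decomposition is invalid.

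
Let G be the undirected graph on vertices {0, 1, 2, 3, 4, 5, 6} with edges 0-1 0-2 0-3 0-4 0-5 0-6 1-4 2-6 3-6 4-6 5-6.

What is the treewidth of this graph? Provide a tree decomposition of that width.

Treewidth 2.
One such decomposition:
Bags: B1 = {0, 4, 6}  B2 = {0, 1, 4}  B3 = {0, 2, 6}  B4 = {0, 3, 6}  B5 = {0, 5, 6}
Tree: B1–B2, B1–B3, B1–B4, B1–B5

The largest bag has 3 vertices, giving width 2; this decomposition certifies tw(G) ≤ 2. Conversely, {0, 1, 4} is a clique of size 3, and the vertices of any clique must share a bag in every tree decomposition; so some bag has ≥ 3 vertices and tw(G) ≥ 2. Combining the bounds, tw(G) = 2.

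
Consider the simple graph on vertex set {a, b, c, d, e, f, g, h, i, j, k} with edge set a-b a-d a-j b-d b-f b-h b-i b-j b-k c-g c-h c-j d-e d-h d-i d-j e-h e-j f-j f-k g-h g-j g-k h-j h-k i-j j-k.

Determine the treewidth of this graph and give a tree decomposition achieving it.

Treewidth 3.
Bags: B1 = {b, h, j, k}  B2 = {b, d, h, j}  B3 = {d, e, h, j}  B4 = {b, d, i, j}  B5 = {g, h, j, k}  B6 = {a, b, d, j}  B7 = {c, g, h, j}  B8 = {b, f, j, k}
Tree: B1–B2, B2–B3, B2–B4, B1–B5, B4–B6, B5–B7, B1–B8

Each bag holds 4 vertices, so the decomposition has width 3, which upper-bounds the treewidth. Conversely, {a, b, d, j} is a clique of size 4, and the vertices of any clique must share a bag in every tree decomposition; so some bag has ≥ 4 vertices and tw(G) ≥ 3. The upper and lower bounds meet at 3, so that is the treewidth.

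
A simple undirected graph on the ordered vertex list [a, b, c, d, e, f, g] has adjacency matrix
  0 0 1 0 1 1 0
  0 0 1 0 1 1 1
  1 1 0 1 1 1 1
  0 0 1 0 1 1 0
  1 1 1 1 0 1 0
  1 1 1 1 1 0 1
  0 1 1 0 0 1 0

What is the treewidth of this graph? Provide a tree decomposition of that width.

Every bag has size at most 4, so the width is 4 − 1 = 3 and tw(G) ≤ 3. For the lower bound, the 4 vertices {b, c, f, g} are pairwise adjacent, and any tree decomposition puts a clique entirely inside one bag — forcing width ≥ 3. Therefore the treewidth is 3.

Treewidth 3.
Bags: B1 = {c, d, e, f}  B2 = {b, c, e, f}  B3 = {a, c, e, f}  B4 = {b, c, f, g}
Tree: B1–B2, B1–B3, B2–B4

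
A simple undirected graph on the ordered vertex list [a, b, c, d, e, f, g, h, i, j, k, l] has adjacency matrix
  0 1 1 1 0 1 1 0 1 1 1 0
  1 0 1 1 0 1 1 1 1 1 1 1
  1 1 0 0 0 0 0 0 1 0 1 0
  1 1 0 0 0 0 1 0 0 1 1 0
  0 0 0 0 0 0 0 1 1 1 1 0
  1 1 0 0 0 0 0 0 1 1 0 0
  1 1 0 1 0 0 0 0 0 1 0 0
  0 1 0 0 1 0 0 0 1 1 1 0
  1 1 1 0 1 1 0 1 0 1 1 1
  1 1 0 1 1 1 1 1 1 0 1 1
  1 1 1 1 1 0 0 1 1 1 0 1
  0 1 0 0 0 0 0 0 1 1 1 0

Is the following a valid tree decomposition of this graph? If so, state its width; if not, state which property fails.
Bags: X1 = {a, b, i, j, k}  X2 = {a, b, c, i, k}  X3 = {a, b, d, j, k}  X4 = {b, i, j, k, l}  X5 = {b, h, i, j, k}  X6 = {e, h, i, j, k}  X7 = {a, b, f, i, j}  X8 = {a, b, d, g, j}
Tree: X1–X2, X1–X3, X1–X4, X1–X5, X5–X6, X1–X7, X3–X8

Yes; width 4.

Checking the three conditions: (i) the bags cover all of {a, b, c, d, e, f, g, h, i, j, k, l}; (ii) for each edge, some bag contains both endpoints; (iii) the bags containing any fixed vertex form a subtree. All hold, so the decomposition is valid with width 5 − 1 = 4.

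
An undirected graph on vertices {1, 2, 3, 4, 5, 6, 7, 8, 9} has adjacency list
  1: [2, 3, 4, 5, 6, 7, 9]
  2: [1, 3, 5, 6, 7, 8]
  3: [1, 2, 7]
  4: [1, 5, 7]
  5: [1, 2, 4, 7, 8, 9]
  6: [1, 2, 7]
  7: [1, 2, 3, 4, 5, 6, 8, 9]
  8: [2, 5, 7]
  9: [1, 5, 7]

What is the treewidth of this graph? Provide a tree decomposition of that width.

Treewidth 3.
One optimal decomposition is:
Bags: B1 = {1, 2, 5, 7}  B2 = {1, 2, 3, 7}  B3 = {1, 2, 6, 7}  B4 = {1, 5, 7, 9}  B5 = {1, 4, 5, 7}  B6 = {2, 5, 7, 8}
Tree: B1–B2, B1–B3, B1–B4, B4–B5, B1–B6

The largest bag has 4 vertices, giving width 3; this decomposition certifies tw(G) ≤ 3. Conversely, {2, 5, 7, 8} is a clique of size 4, and the vertices of any clique must share a bag in every tree decomposition; so some bag has ≥ 4 vertices and tw(G) ≥ 3. Therefore the treewidth is 3.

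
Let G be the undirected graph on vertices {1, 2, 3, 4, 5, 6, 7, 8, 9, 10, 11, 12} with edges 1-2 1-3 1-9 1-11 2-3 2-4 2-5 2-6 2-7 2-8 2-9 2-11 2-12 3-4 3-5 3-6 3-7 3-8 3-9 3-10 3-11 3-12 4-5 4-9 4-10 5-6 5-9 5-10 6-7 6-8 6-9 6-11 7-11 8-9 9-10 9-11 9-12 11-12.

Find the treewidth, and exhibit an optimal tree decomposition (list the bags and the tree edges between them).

Each bag holds 5 vertices, so the decomposition has width 4, which upper-bounds the treewidth. Conversely, {1, 2, 3, 9, 11} is a clique of size 5, and the vertices of any clique must share a bag in every tree decomposition; so some bag has ≥ 5 vertices and tw(G) ≥ 4. Therefore the treewidth is 4.

Treewidth 4.
One such decomposition:
Bags: B1 = {2, 3, 5, 6, 9}  B2 = {2, 3, 4, 5, 9}  B3 = {2, 3, 6, 9, 11}  B4 = {2, 3, 6, 7, 11}  B5 = {2, 3, 9, 11, 12}  B6 = {1, 2, 3, 9, 11}  B7 = {2, 3, 6, 8, 9}  B8 = {3, 4, 5, 9, 10}
Tree: B1–B2, B1–B3, B3–B4, B3–B5, B3–B6, B1–B7, B2–B8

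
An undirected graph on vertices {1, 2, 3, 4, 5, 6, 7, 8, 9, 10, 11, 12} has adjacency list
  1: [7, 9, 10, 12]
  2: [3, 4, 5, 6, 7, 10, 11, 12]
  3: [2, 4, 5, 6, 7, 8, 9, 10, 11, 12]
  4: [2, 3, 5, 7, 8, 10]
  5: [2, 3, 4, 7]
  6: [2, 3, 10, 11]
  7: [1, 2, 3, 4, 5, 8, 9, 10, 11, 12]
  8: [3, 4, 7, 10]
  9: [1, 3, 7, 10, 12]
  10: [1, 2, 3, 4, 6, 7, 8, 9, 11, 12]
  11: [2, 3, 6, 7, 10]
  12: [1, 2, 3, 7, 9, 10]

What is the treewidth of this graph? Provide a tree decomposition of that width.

Treewidth 4.
One such decomposition:
Bags: B1 = {2, 3, 4, 5, 7}  B2 = {2, 3, 4, 7, 10}  B3 = {2, 3, 7, 10, 11}  B4 = {2, 3, 6, 10, 11}  B5 = {2, 3, 7, 10, 12}  B6 = {3, 7, 9, 10, 12}  B7 = {3, 4, 7, 8, 10}  B8 = {1, 7, 9, 10, 12}
Tree: B1–B2, B2–B3, B3–B4, B3–B5, B5–B6, B2–B7, B6–B8

The largest bag has 5 vertices, giving width 4; this decomposition certifies tw(G) ≤ 4. On the other hand G contains the 5-clique {1, 7, 9, 10, 12}. A clique must lie in a single bag of any decomposition, so no decomposition can have width below 4. Combining the bounds, tw(G) = 4.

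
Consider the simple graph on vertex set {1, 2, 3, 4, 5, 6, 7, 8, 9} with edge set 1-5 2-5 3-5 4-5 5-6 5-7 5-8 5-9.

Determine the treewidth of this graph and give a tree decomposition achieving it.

Treewidth 1.
One optimal decomposition is:
Bags: B1 = {5, 8}  B2 = {5, 7}  B3 = {5, 9}  B4 = {3, 5}  B5 = {1, 5}  B6 = {4, 5}  B7 = {5, 6}  B8 = {2, 5}
Tree: B1–B2, B1–B3, B3–B4, B4–B5, B4–B6, B1–B7, B6–B8

The largest bag has 2 vertices, giving width 1; this decomposition certifies tw(G) ≤ 1. Since G has at least one edge (e.g. 8–5), it is not an edgeless graph, so tw(G) ≥ 1. Combining the bounds, tw(G) = 1.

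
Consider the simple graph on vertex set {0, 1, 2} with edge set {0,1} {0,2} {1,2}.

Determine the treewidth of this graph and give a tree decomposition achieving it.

With just one bag of size 3, the width is 3 − 1 = 2, so tw(G) ≤ 2. On the other hand G contains the 3-clique {0, 1, 2}. A clique must lie in a single bag of any decomposition, so no decomposition can have width below 2. Hence tw(G) = 2 exactly.

Treewidth 2.
One optimal decomposition is:
Bags: B1 = {0, 1, 2}
Tree: (single bag)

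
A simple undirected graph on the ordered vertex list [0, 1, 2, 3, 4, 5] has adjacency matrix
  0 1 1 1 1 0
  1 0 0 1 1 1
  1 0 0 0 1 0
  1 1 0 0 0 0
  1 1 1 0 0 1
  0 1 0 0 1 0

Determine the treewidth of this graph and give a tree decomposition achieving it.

Treewidth 2.
Bags: B1 = {0, 1, 4}  B2 = {0, 1, 3}  B3 = {0, 2, 4}  B4 = {1, 4, 5}
Tree: B1–B2, B1–B3, B1–B4

Every bag has size at most 3, so the width is 3 − 1 = 2 and tw(G) ≤ 2. On the other hand G contains the 3-clique {0, 1, 3}. A clique must lie in a single bag of any decomposition, so no decomposition can have width below 2. Hence tw(G) = 2 exactly.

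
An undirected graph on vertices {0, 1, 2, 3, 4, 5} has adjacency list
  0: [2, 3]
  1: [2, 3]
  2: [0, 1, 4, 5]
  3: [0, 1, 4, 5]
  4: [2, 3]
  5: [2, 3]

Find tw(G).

2

A width-2 tree decomposition is:
Bags: B1 = {2, 3, 4}  B2 = {1, 2, 3}  B3 = {2, 3, 5}  B4 = {0, 2, 3}
Tree: B1–B2, B2–B3, B3–B4
Each bag holds 3 vertices, so the decomposition has width 2, which upper-bounds the treewidth. Since 4–3–1–2–4 is a cycle in G, G is not acyclic. Forests are exactly the graphs of treewidth ≤ 1, so tw(G) ≥ 2. Therefore the treewidth is 2.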